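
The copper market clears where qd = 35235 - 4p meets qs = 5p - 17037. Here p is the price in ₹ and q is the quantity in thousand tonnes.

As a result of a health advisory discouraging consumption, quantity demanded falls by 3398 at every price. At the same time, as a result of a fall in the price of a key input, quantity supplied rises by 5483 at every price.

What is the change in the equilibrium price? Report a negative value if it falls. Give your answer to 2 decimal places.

Original equilibrium: 35235 - 4p = 5p - 17037 gives 52272 = 9p, so p = 5808 and q = 12003.
The shock moves the curves to qd = 31837 - 4p and qs = 5p - 11554.
New equilibrium: 31837 - 4p = 5p - 11554 ⇒ 43391 = 9p ⇒ p = 43391/9 ≈ 4821.2222, q = 112969/9 ≈ 12552.1111.
Δp = 4821.2222 − 5808 = -986.78.

-986.78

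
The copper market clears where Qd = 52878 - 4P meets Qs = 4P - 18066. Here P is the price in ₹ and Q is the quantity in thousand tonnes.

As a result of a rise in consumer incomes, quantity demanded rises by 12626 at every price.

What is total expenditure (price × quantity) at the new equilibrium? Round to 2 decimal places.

247774603.75

Initially, 52878 - 4P = 4P - 18066, so 70944 = 8P and P = 8868, Q = 17406.
After the shift, demand is Qd = 65504 - 4P and supply is Qs = 4P - 18066.
Setting them equal: 65504 - 4P = 4P - 18066 → 83570 = 8P, so P = 10446.25 and Q = 23719.
New expenditure = 10446.25 × 23719 = 247774603.75.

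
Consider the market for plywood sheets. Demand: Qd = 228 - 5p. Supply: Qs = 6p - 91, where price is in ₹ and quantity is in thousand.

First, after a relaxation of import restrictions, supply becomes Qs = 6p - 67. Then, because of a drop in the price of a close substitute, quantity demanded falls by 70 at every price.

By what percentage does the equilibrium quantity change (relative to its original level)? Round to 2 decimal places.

Before the shock: 228 - 5p = 6p - 91 ⇒ 319 = 11p ⇒ p = 29, Q = 83.
With the change applied: demand Qd = 158 - 5p, supply Qs = 6p - 67.
Clearing the new market: 158 - 5p = 6p - 67, so p = 225/11 ≈ 20.4545 and Q = 613/11 ≈ 55.7273.
%ΔQ = (55.7273 − 83) / 83 × 100 = -32.86%.

-32.86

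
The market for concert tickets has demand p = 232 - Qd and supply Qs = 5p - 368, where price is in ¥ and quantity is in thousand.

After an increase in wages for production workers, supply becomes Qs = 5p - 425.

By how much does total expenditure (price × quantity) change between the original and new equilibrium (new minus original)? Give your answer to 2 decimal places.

Initially, 232 - p = 5p - 368, so 600 = 6p and p = 100, Q = 132.
The new curves are Qd = 232 - p (demand) and Qs = 5p - 425 (supply).
New equilibrium: 232 - p = 5p - 425 ⇒ 657 = 6p ⇒ p = 109.5, Q = 122.5.
Expenditure moves from 100×132 = 13200 to 109.5×122.5 = 13413.75; change = +213.75.

+213.75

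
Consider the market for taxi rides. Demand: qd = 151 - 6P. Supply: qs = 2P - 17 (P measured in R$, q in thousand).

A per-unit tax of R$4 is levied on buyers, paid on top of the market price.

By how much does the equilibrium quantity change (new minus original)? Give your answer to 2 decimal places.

-6.00

Before the shock: 151 - 6P = 2P - 17 ⇒ 168 = 8P ⇒ P = 21, q = 25.
Since buyers pay the price plus the tax, the effective demand curve becomes qd = 127 - 6P.
Equate the new curves: 127 - 6P = 2P - 17, giving 144 = 8P, P = 18, q = 19.
Δq = 19 − 25 = -6.00.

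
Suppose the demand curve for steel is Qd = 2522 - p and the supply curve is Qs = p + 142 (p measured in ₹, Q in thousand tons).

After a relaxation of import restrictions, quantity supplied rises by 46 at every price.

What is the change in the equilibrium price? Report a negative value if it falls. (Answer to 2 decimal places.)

-23.00

Original equilibrium: 2522 - p = p + 142 gives 2380 = 2p, so p = 1190 and Q = 1332.
After the shift, demand is Qd = 2522 - p and supply is Qs = p + 188.
New equilibrium: 2522 - p = p + 188 ⇒ 2334 = 2p ⇒ p = 1167, Q = 1355.
Δp = 1167 − 1190 = -23.00.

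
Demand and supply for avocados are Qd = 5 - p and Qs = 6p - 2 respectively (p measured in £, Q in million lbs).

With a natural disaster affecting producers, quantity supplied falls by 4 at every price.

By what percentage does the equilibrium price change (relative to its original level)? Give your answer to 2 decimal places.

Initially, 5 - p = 6p - 2, so 7 = 7p and p = 1, Q = 4.
With the change applied: demand Qd = 5 - p, supply Qs = 6p - 6.
New equilibrium: 5 - p = 6p - 6 ⇒ 11 = 7p ⇒ p = 11/7 ≈ 1.5714, Q = 24/7 ≈ 3.4286.
%Δp = (1.5714 − 1) / 1 × 100 = +57.14%.

+57.14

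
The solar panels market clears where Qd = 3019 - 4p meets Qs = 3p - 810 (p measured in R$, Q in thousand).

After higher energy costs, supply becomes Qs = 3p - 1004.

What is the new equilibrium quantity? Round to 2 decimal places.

Before the shock: 3019 - 4p = 3p - 810 ⇒ 3829 = 7p ⇒ p = 547, Q = 831.
After the shift, demand is Qd = 3019 - 4p and supply is Qs = 3p - 1004.
Equate the new curves: 3019 - 4p = 3p - 1004, giving 4023 = 7p, p = 4023/7 ≈ 574.7143, Q = 5041/7 ≈ 720.1429.

720.14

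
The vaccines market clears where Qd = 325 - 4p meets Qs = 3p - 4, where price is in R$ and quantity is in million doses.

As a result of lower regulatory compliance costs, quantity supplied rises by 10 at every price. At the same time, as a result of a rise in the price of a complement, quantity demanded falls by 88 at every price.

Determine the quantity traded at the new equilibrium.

Solve the original market: 325 - 4p = 3p - 4, hence p = 47 and Q = 137.
After the shift, demand is Qd = 237 - 4p and supply is Qs = 3p + 6.
New equilibrium: 237 - 4p = 3p + 6 ⇒ 231 = 7p ⇒ p = 33, Q = 105.

105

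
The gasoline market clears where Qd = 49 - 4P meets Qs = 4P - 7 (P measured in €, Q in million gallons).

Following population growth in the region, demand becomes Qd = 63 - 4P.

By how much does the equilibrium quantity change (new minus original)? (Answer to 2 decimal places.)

Solve the original market: 49 - 4P = 4P - 7, hence P = 7 and Q = 21.
The new curves are Qd = 63 - 4P (demand) and Qs = 4P - 7 (supply).
Setting them equal: 63 - 4P = 4P - 7 → 70 = 8P, so P = 8.75 and Q = 28.
ΔQ = 28 − 21 = +7.00.

+7.00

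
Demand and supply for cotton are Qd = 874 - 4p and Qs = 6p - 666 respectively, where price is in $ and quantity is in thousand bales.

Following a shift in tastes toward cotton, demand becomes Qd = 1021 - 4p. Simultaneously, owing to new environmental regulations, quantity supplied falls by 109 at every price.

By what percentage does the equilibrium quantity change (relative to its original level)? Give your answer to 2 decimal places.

+17.29

Original equilibrium: 874 - 4p = 6p - 666 gives 1540 = 10p, so p = 154 and Q = 258.
The new curves are Qd = 1021 - 4p (demand) and Qs = 6p - 775 (supply).
New equilibrium: 1021 - 4p = 6p - 775 ⇒ 1796 = 10p ⇒ p = 179.6, Q = 302.6.
%ΔQ = (302.6 − 258) / 258 × 100 = +17.29%.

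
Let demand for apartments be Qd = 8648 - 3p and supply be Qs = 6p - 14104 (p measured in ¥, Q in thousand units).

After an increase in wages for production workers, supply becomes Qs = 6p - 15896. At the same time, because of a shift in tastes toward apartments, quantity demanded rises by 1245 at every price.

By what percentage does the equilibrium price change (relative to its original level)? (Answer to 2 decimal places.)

Initially, 8648 - 3p = 6p - 14104, so 22752 = 9p and p = 2528, Q = 1064.
The shock moves the curves to Qd = 9893 - 3p and Qs = 6p - 15896.
New equilibrium: 9893 - 3p = 6p - 15896 ⇒ 25789 = 9p ⇒ p = 25789/9 ≈ 2865.4444, Q = 3890/3 ≈ 1296.6667.
%Δp = (2865.4444 − 2528) / 2528 × 100 = +13.35%.

+13.35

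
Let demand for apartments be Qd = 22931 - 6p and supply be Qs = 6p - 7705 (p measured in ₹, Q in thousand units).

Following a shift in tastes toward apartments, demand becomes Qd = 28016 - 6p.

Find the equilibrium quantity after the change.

Initially, 22931 - 6p = 6p - 7705, so 30636 = 12p and p = 2553, Q = 7613.
The new curves are Qd = 28016 - 6p (demand) and Qs = 6p - 7705 (supply).
Equate the new curves: 28016 - 6p = 6p - 7705, giving 35721 = 12p, p = 2976.75, Q = 10155.5.

10155.5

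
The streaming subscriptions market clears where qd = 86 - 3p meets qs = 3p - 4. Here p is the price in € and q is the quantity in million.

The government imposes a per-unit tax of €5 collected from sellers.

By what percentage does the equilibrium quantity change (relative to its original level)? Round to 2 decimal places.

Solve the original market: 86 - 3p = 3p - 4, hence p = 15 and q = 41.
Since sellers keep the price net of the tax, the effective supply curve becomes qs = 3p - 19.
Setting them equal: 86 - 3p = 3p - 19 → 105 = 6p, so p = 17.5 and q = 33.5.
%Δq = (33.5 − 41) / 41 × 100 = -18.29%.

-18.29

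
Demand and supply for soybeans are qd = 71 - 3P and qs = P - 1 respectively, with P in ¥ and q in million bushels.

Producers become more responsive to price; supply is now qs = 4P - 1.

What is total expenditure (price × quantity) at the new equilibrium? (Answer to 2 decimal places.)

412.90

Original equilibrium: 71 - 3P = P - 1 gives 72 = 4P, so P = 18 and q = 17.
With the change applied: demand qd = 71 - 3P, supply qs = 4P - 1.
New equilibrium: 71 - 3P = 4P - 1 ⇒ 72 = 7P ⇒ P = 72/7 ≈ 10.2857, q = 281/7 ≈ 40.1429.
New expenditure = 10.2857 × 40.1429 = 412.90.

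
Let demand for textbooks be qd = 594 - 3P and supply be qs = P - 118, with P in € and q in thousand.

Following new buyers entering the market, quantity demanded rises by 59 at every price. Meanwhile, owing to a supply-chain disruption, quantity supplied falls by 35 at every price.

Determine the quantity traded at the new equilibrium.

48.5

Solve the original market: 594 - 3P = P - 118, hence P = 178 and q = 60.
The shock moves the curves to qd = 653 - 3P and qs = P - 153.
Setting them equal: 653 - 3P = P - 153 → 806 = 4P, so P = 201.5 and q = 48.5.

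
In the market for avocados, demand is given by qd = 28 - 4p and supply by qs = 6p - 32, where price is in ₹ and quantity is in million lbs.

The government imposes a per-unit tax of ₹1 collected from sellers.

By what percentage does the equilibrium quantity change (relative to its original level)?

-60

Original equilibrium: 28 - 4p = 6p - 32 gives 60 = 10p, so p = 6 and q = 4.
Since sellers keep the price net of the tax, the effective supply curve becomes qs = 6p - 38.
Setting them equal: 28 - 4p = 6p - 38 → 66 = 10p, so p = 6.6 and q = 1.6.
%Δq = (1.6 − 4) / 4 × 100 = -60%.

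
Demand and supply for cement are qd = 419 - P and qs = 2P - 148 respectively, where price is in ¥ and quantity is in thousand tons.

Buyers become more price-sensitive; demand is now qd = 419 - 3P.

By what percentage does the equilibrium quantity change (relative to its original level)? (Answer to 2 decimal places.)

Solve the original market: 419 - P = 2P - 148, hence P = 189 and q = 230.
The new curves are qd = 419 - 3P (demand) and qs = 2P - 148 (supply).
Equate the new curves: 419 - 3P = 2P - 148, giving 567 = 5P, P = 113.4, q = 78.8.
%Δq = (78.8 − 230) / 230 × 100 = -65.74%.

-65.74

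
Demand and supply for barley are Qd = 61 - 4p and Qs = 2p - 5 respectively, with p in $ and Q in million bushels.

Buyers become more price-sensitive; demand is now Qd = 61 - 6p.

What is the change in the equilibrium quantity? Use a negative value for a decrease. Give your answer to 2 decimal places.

-5.50

Initially, 61 - 4p = 2p - 5, so 66 = 6p and p = 11, Q = 17.
The new curves are Qd = 61 - 6p (demand) and Qs = 2p - 5 (supply).
Setting them equal: 61 - 6p = 2p - 5 → 66 = 8p, so p = 8.25 and Q = 11.5.
ΔQ = 11.5 − 17 = -5.50.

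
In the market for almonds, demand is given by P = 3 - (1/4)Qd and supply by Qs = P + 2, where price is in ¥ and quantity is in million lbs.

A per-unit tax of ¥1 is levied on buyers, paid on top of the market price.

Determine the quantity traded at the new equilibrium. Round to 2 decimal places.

Solve the original market: 12 - 4P = P + 2, hence P = 2 and Q = 4.
Since buyers pay the price plus the tax, the effective demand curve becomes Qd = 8 - 4P.
Clearing the new market: 8 - 4P = P + 2, so P = 1.2 and Q = 3.2.

3.20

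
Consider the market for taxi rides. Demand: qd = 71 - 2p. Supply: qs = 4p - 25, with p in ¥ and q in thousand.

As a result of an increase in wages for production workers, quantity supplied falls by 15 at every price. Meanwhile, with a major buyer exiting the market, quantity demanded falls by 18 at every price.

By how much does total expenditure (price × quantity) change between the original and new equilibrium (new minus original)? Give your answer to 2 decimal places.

-283.00

Initially, 71 - 2p = 4p - 25, so 96 = 6p and p = 16, q = 39.
With the change applied: demand qd = 53 - 2p, supply qs = 4p - 40.
New equilibrium: 53 - 2p = 4p - 40 ⇒ 93 = 6p ⇒ p = 15.5, q = 22.
Expenditure moves from 16×39 = 624 to 15.5×22 = 341; change = -283.00.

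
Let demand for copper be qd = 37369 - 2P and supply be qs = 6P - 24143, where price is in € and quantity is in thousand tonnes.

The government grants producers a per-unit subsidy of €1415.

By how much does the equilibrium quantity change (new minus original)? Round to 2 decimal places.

Before the shock: 37369 - 2P = 6P - 24143 ⇒ 61512 = 8P ⇒ P = 7689, q = 21991.
Since sellers receive the price plus the subsidy, the effective supply curve becomes qs = 6P - 15653.
Equate the new curves: 37369 - 2P = 6P - 15653, giving 53022 = 8P, P = 6627.75, q = 24113.5.
Δq = 24113.5 − 21991 = +2122.50.

+2122.50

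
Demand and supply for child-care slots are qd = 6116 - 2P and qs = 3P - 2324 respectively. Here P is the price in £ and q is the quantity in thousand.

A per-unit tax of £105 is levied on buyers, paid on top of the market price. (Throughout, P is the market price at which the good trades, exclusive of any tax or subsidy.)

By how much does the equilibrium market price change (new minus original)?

Solve the original market: 6116 - 2P = 3P - 2324, hence P = 1688 and q = 2740.
Since buyers pay the price plus the tax, the effective demand curve becomes qd = 5906 - 2P.
Clearing the new market: 5906 - 2P = 3P - 2324, so P = 1646 and q = 2614.
ΔP = 1646 − 1688 = -42.

-42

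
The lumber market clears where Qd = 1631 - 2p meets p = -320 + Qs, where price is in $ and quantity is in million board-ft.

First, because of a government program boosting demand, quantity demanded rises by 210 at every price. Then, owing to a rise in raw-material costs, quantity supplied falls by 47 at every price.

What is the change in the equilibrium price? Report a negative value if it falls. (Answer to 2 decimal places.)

+85.67

Original equilibrium: 1631 - 2p = p + 320 gives 1311 = 3p, so p = 437 and Q = 757.
After the shift, demand is Qd = 1841 - 2p and supply is Qs = p + 273.
Clearing the new market: 1841 - 2p = p + 273, so p = 1568/3 ≈ 522.6667 and Q = 2387/3 ≈ 795.6667.
Δp = 522.6667 − 437 = +85.67.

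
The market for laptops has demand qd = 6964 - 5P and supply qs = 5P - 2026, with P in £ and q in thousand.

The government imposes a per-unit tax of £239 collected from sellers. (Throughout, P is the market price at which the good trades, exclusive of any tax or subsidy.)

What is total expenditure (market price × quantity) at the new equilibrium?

1906122.75

Initially, 6964 - 5P = 5P - 2026, so 8990 = 10P and P = 899, q = 2469.
Since sellers keep the price net of the tax, the effective supply curve becomes qs = 5P - 3221.
Setting them equal: 6964 - 5P = 5P - 3221 → 10185 = 10P, so P = 1018.5 and q = 1871.5.
New expenditure = 1018.5 × 1871.5 = 1906122.75.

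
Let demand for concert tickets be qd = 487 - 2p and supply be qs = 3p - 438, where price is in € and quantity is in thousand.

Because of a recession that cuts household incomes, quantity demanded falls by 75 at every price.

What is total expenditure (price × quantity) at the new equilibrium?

Original equilibrium: 487 - 2p = 3p - 438 gives 925 = 5p, so p = 185 and q = 117.
The shock moves the curves to qd = 412 - 2p and qs = 3p - 438.
Equate the new curves: 412 - 2p = 3p - 438, giving 850 = 5p, p = 170, q = 72.
New expenditure = 170 × 72 = 12240.

12240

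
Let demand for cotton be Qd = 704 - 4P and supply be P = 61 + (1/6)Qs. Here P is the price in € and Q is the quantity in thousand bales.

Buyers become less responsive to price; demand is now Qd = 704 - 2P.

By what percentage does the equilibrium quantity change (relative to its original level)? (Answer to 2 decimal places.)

Initially, 704 - 4P = 6P - 366, so 1070 = 10P and P = 107, Q = 276.
The new curves are Qd = 704 - 2P (demand) and Qs = 6P - 366 (supply).
New equilibrium: 704 - 2P = 6P - 366 ⇒ 1070 = 8P ⇒ P = 133.75, Q = 436.5.
%ΔQ = (436.5 − 276) / 276 × 100 = +58.15%.

+58.15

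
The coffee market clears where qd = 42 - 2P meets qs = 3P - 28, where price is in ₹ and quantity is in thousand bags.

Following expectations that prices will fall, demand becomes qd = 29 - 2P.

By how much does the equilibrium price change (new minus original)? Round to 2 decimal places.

Before the shock: 42 - 2P = 3P - 28 ⇒ 70 = 5P ⇒ P = 14, q = 14.
After the shift, demand is qd = 29 - 2P and supply is qs = 3P - 28.
Clearing the new market: 29 - 2P = 3P - 28, so P = 11.4 and q = 6.2.
ΔP = 11.4 − 14 = -2.60.

-2.60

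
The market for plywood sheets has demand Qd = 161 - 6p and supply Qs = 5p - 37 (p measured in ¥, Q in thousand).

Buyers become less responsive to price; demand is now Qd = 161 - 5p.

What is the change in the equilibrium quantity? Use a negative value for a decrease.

Initially, 161 - 6p = 5p - 37, so 198 = 11p and p = 18, Q = 53.
The shock moves the curves to Qd = 161 - 5p and Qs = 5p - 37.
New equilibrium: 161 - 5p = 5p - 37 ⇒ 198 = 10p ⇒ p = 19.8, Q = 62.
ΔQ = 62 − 53 = +9.

+9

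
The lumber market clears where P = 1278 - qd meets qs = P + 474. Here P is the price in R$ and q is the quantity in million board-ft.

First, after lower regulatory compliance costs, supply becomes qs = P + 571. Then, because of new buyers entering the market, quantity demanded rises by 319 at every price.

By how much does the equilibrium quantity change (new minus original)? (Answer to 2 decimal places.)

Initially, 1278 - P = P + 474, so 804 = 2P and P = 402, q = 876.
With the change applied: demand qd = 1597 - P, supply qs = P + 571.
New equilibrium: 1597 - P = P + 571 ⇒ 1026 = 2P ⇒ P = 513, q = 1084.
Δq = 1084 − 876 = +208.00.

+208.00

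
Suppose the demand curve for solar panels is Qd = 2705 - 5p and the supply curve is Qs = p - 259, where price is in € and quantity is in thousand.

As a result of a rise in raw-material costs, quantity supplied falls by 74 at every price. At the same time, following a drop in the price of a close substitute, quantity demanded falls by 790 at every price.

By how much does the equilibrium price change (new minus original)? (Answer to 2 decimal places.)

-119.33

Original equilibrium: 2705 - 5p = p - 259 gives 2964 = 6p, so p = 494 and Q = 235.
The shock moves the curves to Qd = 1915 - 5p and Qs = p - 333.
Setting them equal: 1915 - 5p = p - 333 → 2248 = 6p, so p = 1124/3 ≈ 374.6667 and Q = 125/3 ≈ 41.6667.
Δp = 374.6667 − 494 = -119.33.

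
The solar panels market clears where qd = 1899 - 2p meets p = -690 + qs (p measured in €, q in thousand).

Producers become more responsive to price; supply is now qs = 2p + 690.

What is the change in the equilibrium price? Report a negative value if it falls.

-100.75

Solve the original market: 1899 - 2p = p + 690, hence p = 403 and q = 1093.
With the change applied: demand qd = 1899 - 2p, supply qs = 2p + 690.
Equate the new curves: 1899 - 2p = 2p + 690, giving 1209 = 4p, p = 302.25, q = 1294.5.
Δp = 302.25 − 403 = -100.75.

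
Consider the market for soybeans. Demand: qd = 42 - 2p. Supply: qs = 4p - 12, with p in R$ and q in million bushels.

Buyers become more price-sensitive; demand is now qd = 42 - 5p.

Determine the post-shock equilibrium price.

6

Initially, 42 - 2p = 4p - 12, so 54 = 6p and p = 9, q = 24.
The shock moves the curves to qd = 42 - 5p and qs = 4p - 12.
New equilibrium: 42 - 5p = 4p - 12 ⇒ 54 = 9p ⇒ p = 6, q = 12.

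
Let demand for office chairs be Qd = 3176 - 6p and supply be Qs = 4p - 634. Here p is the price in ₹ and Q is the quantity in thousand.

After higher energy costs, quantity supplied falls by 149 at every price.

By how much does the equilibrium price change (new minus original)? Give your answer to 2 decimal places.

+14.90

Original equilibrium: 3176 - 6p = 4p - 634 gives 3810 = 10p, so p = 381 and Q = 890.
The shock moves the curves to Qd = 3176 - 6p and Qs = 4p - 783.
New equilibrium: 3176 - 6p = 4p - 783 ⇒ 3959 = 10p ⇒ p = 395.9, Q = 800.6.
Δp = 395.9 − 381 = +14.90.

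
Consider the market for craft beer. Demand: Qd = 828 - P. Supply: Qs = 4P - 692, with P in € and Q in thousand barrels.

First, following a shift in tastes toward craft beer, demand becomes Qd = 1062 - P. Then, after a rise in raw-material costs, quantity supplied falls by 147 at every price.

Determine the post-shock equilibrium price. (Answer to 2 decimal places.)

380.20

Original equilibrium: 828 - P = 4P - 692 gives 1520 = 5P, so P = 304 and Q = 524.
The shock moves the curves to Qd = 1062 - P and Qs = 4P - 839.
Clearing the new market: 1062 - P = 4P - 839, so P = 380.2 and Q = 681.8.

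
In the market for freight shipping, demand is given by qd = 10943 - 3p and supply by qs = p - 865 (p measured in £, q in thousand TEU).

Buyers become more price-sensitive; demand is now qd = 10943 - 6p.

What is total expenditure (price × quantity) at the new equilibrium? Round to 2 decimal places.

Before the shock: 10943 - 3p = p - 865 ⇒ 11808 = 4p ⇒ p = 2952, q = 2087.
After the shift, demand is qd = 10943 - 6p and supply is qs = p - 865.
Equate the new curves: 10943 - 6p = p - 865, giving 11808 = 7p, p = 11808/7 ≈ 1686.8571, q = 5753/7 ≈ 821.8571.
New expenditure = 1686.8571 × 821.8571 = 1386355.59.

1386355.59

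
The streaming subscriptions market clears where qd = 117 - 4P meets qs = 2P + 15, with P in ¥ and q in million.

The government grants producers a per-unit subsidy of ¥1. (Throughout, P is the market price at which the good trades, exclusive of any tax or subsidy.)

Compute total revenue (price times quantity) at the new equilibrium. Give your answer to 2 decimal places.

Before the shock: 117 - 4P = 2P + 15 ⇒ 102 = 6P ⇒ P = 17, q = 49.
Since sellers receive the price plus the subsidy, the effective supply curve becomes qs = 2P + 17.
New equilibrium: 117 - 4P = 2P + 17 ⇒ 100 = 6P ⇒ P = 50/3 ≈ 16.6667, q = 151/3 ≈ 50.3333.
New expenditure = 16.6667 × 50.3333 = 838.89.

838.89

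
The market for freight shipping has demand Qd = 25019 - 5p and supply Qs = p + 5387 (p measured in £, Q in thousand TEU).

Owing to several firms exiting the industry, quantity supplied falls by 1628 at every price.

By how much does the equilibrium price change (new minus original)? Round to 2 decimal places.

Initially, 25019 - 5p = p + 5387, so 19632 = 6p and p = 3272, Q = 8659.
After the shift, demand is Qd = 25019 - 5p and supply is Qs = p + 3759.
New equilibrium: 25019 - 5p = p + 3759 ⇒ 21260 = 6p ⇒ p = 10630/3 ≈ 3543.3333, Q = 21907/3 ≈ 7302.3333.
Δp = 3543.3333 − 3272 = +271.33.

+271.33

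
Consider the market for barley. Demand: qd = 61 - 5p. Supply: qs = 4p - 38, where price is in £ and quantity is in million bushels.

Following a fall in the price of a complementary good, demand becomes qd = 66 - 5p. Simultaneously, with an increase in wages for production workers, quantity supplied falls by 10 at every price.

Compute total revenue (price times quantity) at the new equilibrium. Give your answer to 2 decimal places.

33.78

Original equilibrium: 61 - 5p = 4p - 38 gives 99 = 9p, so p = 11 and q = 6.
With the change applied: demand qd = 66 - 5p, supply qs = 4p - 48.
Equate the new curves: 66 - 5p = 4p - 48, giving 114 = 9p, p = 38/3 ≈ 12.6667, q = 8/3 ≈ 2.6667.
New expenditure = 12.6667 × 2.6667 = 33.78.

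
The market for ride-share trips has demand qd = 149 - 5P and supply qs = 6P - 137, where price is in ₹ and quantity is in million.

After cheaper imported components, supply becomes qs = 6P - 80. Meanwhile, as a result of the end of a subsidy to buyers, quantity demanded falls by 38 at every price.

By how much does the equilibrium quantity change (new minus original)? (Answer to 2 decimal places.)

+5.18

Before the shock: 149 - 5P = 6P - 137 ⇒ 286 = 11P ⇒ P = 26, q = 19.
After the shift, demand is qd = 111 - 5P and supply is qs = 6P - 80.
New equilibrium: 111 - 5P = 6P - 80 ⇒ 191 = 11P ⇒ P = 191/11 ≈ 17.3636, q = 266/11 ≈ 24.1818.
Δq = 24.1818 − 19 = +5.18.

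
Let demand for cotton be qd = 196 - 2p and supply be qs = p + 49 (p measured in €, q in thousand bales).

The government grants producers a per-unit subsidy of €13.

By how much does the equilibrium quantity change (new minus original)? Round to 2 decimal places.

+8.67

Solve the original market: 196 - 2p = p + 49, hence p = 49 and q = 98.
Since sellers receive the price plus the subsidy, the effective supply curve becomes qs = p + 62.
New equilibrium: 196 - 2p = p + 62 ⇒ 134 = 3p ⇒ p = 134/3 ≈ 44.6667, q = 320/3 ≈ 106.6667.
Δq = 106.6667 − 98 = +8.67.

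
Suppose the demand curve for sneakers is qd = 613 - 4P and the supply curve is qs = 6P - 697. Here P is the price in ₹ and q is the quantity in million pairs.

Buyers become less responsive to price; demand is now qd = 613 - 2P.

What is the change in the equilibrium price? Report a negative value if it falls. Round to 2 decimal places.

Initially, 613 - 4P = 6P - 697, so 1310 = 10P and P = 131, q = 89.
The new curves are qd = 613 - 2P (demand) and qs = 6P - 697 (supply).
Setting them equal: 613 - 2P = 6P - 697 → 1310 = 8P, so P = 163.75 and q = 285.5.
ΔP = 163.75 − 131 = +32.75.

+32.75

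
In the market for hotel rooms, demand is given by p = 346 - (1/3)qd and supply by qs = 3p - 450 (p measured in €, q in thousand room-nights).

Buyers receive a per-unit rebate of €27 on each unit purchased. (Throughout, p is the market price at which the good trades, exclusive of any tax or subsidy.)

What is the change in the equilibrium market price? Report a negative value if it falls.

Original equilibrium: 1038 - 3p = 3p - 450 gives 1488 = 6p, so p = 248 and q = 294.
Since buyers' out-of-pocket price is the market price minus the rebate, the effective demand curve becomes qd = 1119 - 3p.
Setting them equal: 1119 - 3p = 3p - 450 → 1569 = 6p, so p = 261.5 and q = 334.5.
Δp = 261.5 − 248 = +13.5.

+13.5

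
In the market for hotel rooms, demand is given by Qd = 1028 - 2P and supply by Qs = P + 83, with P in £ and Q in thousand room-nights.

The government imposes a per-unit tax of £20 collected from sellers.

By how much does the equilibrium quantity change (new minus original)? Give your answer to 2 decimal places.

Initially, 1028 - 2P = P + 83, so 945 = 3P and P = 315, Q = 398.
Since sellers keep the price net of the tax, the effective supply curve becomes Qs = P + 63.
Setting them equal: 1028 - 2P = P + 63 → 965 = 3P, so P = 965/3 ≈ 321.6667 and Q = 1154/3 ≈ 384.6667.
ΔQ = 384.6667 − 398 = -13.33.

-13.33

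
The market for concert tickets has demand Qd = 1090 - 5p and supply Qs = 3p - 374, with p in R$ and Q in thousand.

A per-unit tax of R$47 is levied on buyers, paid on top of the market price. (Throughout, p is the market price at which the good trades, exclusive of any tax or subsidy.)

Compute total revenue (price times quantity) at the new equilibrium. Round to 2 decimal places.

13346.17

Before the shock: 1090 - 5p = 3p - 374 ⇒ 1464 = 8p ⇒ p = 183, Q = 175.
Since buyers pay the price plus the tax, the effective demand curve becomes Qd = 855 - 5p.
Setting them equal: 855 - 5p = 3p - 374 → 1229 = 8p, so p = 153.625 and Q = 86.875.
New expenditure = 153.625 × 86.875 = 13346.17.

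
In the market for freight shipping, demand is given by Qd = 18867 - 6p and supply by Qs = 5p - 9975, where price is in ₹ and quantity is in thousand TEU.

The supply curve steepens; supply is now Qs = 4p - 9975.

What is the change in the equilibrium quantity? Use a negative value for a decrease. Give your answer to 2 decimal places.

-1573.20

Solve the original market: 18867 - 6p = 5p - 9975, hence p = 2622 and Q = 3135.
The shock moves the curves to Qd = 18867 - 6p and Qs = 4p - 9975.
New equilibrium: 18867 - 6p = 4p - 9975 ⇒ 28842 = 10p ⇒ p = 2884.2, Q = 1561.8.
ΔQ = 1561.8 − 3135 = -1573.20.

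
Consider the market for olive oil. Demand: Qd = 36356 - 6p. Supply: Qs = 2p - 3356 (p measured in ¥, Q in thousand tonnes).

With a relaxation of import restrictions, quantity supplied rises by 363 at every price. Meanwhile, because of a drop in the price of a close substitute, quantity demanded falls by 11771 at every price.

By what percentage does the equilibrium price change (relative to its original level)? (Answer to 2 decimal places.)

Before the shock: 36356 - 6p = 2p - 3356 ⇒ 39712 = 8p ⇒ p = 4964, Q = 6572.
The new curves are Qd = 24585 - 6p (demand) and Qs = 2p - 2993 (supply).
Equate the new curves: 24585 - 6p = 2p - 2993, giving 27578 = 8p, p = 3447.25, Q = 3901.5.
%Δp = (3447.25 − 4964) / 4964 × 100 = -30.55%.

-30.55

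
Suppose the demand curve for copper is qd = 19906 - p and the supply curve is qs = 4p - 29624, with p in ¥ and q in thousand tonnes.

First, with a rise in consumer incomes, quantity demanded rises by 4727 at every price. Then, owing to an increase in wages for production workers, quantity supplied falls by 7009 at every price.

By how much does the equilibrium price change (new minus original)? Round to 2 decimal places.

+2347.20

Original equilibrium: 19906 - p = 4p - 29624 gives 49530 = 5p, so p = 9906 and q = 10000.
The new curves are qd = 24633 - p (demand) and qs = 4p - 36633 (supply).
Setting them equal: 24633 - p = 4p - 36633 → 61266 = 5p, so p = 12253.2 and q = 12379.8.
Δp = 12253.2 − 9906 = +2347.20.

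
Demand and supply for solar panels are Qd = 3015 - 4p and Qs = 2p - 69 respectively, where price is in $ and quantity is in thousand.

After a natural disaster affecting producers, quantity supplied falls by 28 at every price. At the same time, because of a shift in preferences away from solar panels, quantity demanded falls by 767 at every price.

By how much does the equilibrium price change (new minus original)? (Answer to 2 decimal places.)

-123.17

Original equilibrium: 3015 - 4p = 2p - 69 gives 3084 = 6p, so p = 514 and Q = 959.
With the change applied: demand Qd = 2248 - 4p, supply Qs = 2p - 97.
Setting them equal: 2248 - 4p = 2p - 97 → 2345 = 6p, so p = 2345/6 ≈ 390.8333 and Q = 2054/3 ≈ 684.6667.
Δp = 390.8333 − 514 = -123.17.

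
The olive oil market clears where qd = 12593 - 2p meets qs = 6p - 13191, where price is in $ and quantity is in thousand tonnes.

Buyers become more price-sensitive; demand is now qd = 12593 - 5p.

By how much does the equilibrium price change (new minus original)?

-879

Solve the original market: 12593 - 2p = 6p - 13191, hence p = 3223 and q = 6147.
The new curves are qd = 12593 - 5p (demand) and qs = 6p - 13191 (supply).
Equate the new curves: 12593 - 5p = 6p - 13191, giving 25784 = 11p, p = 2344, q = 873.
Δp = 2344 − 3223 = -879.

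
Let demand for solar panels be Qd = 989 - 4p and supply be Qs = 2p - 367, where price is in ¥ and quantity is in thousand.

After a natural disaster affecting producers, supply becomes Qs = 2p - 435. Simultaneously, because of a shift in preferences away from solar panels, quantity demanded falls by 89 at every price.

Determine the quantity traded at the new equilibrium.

Before the shock: 989 - 4p = 2p - 367 ⇒ 1356 = 6p ⇒ p = 226, Q = 85.
The new curves are Qd = 900 - 4p (demand) and Qs = 2p - 435 (supply).
New equilibrium: 900 - 4p = 2p - 435 ⇒ 1335 = 6p ⇒ p = 222.5, Q = 10.

10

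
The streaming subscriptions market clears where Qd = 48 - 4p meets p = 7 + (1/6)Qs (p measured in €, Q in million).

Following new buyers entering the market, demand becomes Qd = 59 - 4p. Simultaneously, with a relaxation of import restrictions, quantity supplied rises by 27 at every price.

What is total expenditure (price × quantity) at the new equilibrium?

217.56

Initially, 48 - 4p = 6p - 42, so 90 = 10p and p = 9, Q = 12.
The new curves are Qd = 59 - 4p (demand) and Qs = 6p - 15 (supply).
Equate the new curves: 59 - 4p = 6p - 15, giving 74 = 10p, p = 7.4, Q = 29.4.
New expenditure = 7.4 × 29.4 = 217.56.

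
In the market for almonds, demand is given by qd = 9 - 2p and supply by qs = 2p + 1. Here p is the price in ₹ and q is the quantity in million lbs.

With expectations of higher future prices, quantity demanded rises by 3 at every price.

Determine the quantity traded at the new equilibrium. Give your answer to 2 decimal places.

Solve the original market: 9 - 2p = 2p + 1, hence p = 2 and q = 5.
The shock moves the curves to qd = 12 - 2p and qs = 2p + 1.
Setting them equal: 12 - 2p = 2p + 1 → 11 = 4p, so p = 2.75 and q = 6.5.

6.50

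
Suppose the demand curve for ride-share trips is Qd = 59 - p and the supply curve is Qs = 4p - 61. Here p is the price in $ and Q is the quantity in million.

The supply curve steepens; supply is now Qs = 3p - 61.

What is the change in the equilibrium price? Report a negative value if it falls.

+6

Before the shock: 59 - p = 4p - 61 ⇒ 120 = 5p ⇒ p = 24, Q = 35.
With the change applied: demand Qd = 59 - p, supply Qs = 3p - 61.
New equilibrium: 59 - p = 3p - 61 ⇒ 120 = 4p ⇒ p = 30, Q = 29.
Δp = 30 − 24 = +6.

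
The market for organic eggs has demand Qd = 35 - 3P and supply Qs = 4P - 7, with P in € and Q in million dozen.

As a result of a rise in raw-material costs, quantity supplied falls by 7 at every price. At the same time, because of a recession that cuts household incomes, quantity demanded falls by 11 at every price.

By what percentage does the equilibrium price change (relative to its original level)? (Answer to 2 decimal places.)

-9.52

Solve the original market: 35 - 3P = 4P - 7, hence P = 6 and Q = 17.
After the shift, demand is Qd = 24 - 3P and supply is Qs = 4P - 14.
New equilibrium: 24 - 3P = 4P - 14 ⇒ 38 = 7P ⇒ P = 38/7 ≈ 5.4286, Q = 54/7 ≈ 7.7143.
%ΔP = (5.4286 − 6) / 6 × 100 = -9.52%.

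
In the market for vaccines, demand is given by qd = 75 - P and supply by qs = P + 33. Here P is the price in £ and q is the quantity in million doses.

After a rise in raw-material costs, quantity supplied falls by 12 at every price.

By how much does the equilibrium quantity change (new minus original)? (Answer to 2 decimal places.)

-6.00

Before the shock: 75 - P = P + 33 ⇒ 42 = 2P ⇒ P = 21, q = 54.
The shock moves the curves to qd = 75 - P and qs = P + 21.
Equate the new curves: 75 - P = P + 21, giving 54 = 2P, P = 27, q = 48.
Δq = 48 − 54 = -6.00.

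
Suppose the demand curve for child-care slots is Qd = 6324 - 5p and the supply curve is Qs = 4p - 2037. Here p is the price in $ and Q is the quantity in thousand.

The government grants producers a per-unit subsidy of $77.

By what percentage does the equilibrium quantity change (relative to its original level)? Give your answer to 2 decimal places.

+10.19

Initially, 6324 - 5p = 4p - 2037, so 8361 = 9p and p = 929, Q = 1679.
Since sellers receive the price plus the subsidy, the effective supply curve becomes Qs = 4p - 1729.
Equate the new curves: 6324 - 5p = 4p - 1729, giving 8053 = 9p, p = 8053/9 ≈ 894.7778, Q = 16651/9 ≈ 1850.1111.
%ΔQ = (1850.1111 − 1679) / 1679 × 100 = +10.19%.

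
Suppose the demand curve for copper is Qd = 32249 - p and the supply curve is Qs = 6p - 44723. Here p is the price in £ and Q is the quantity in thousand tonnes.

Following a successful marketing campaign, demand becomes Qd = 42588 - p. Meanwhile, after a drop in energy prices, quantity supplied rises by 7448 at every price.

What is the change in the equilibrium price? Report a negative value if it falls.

+413

Original equilibrium: 32249 - p = 6p - 44723 gives 76972 = 7p, so p = 10996 and Q = 21253.
The new curves are Qd = 42588 - p (demand) and Qs = 6p - 37275 (supply).
Clearing the new market: 42588 - p = 6p - 37275, so p = 11409 and Q = 31179.
Δp = 11409 − 10996 = +413.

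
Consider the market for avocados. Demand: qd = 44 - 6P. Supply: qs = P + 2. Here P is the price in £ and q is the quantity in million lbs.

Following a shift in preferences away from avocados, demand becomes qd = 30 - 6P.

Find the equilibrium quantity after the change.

6

Before the shock: 44 - 6P = P + 2 ⇒ 42 = 7P ⇒ P = 6, q = 8.
The shock moves the curves to qd = 30 - 6P and qs = P + 2.
New equilibrium: 30 - 6P = P + 2 ⇒ 28 = 7P ⇒ P = 4, q = 6.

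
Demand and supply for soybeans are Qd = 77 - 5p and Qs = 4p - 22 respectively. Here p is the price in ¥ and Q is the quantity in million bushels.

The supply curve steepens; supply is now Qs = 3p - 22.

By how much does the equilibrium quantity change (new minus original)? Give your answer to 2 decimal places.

-6.88

Original equilibrium: 77 - 5p = 4p - 22 gives 99 = 9p, so p = 11 and Q = 22.
After the shift, demand is Qd = 77 - 5p and supply is Qs = 3p - 22.
Equate the new curves: 77 - 5p = 3p - 22, giving 99 = 8p, p = 12.375, Q = 15.125.
ΔQ = 15.125 − 22 = -6.88.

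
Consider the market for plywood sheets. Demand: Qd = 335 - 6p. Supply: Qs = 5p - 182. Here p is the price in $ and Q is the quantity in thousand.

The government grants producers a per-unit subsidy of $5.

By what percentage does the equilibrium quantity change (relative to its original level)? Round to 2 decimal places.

Original equilibrium: 335 - 6p = 5p - 182 gives 517 = 11p, so p = 47 and Q = 53.
Since sellers receive the price plus the subsidy, the effective supply curve becomes Qs = 5p - 157.
Equate the new curves: 335 - 6p = 5p - 157, giving 492 = 11p, p = 492/11 ≈ 44.7273, Q = 733/11 ≈ 66.6364.
%ΔQ = (66.6364 − 53) / 53 × 100 = +25.73%.

+25.73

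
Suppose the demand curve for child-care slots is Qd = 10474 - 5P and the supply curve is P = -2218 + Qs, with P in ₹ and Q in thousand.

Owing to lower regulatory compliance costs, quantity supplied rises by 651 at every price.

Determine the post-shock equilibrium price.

1267.5

Before the shock: 10474 - 5P = P + 2218 ⇒ 8256 = 6P ⇒ P = 1376, Q = 3594.
After the shift, demand is Qd = 10474 - 5P and supply is Qs = P + 2869.
Equate the new curves: 10474 - 5P = P + 2869, giving 7605 = 6P, P = 1267.5, Q = 4136.5.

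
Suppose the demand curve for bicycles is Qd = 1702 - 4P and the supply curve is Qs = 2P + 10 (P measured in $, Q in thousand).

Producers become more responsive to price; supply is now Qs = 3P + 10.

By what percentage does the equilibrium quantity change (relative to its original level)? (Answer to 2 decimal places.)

+28.07

Initially, 1702 - 4P = 2P + 10, so 1692 = 6P and P = 282, Q = 574.
The new curves are Qd = 1702 - 4P (demand) and Qs = 3P + 10 (supply).
Setting them equal: 1702 - 4P = 3P + 10 → 1692 = 7P, so P = 1692/7 ≈ 241.7143 and Q = 5146/7 ≈ 735.1429.
%ΔQ = (735.1429 − 574) / 574 × 100 = +28.07%.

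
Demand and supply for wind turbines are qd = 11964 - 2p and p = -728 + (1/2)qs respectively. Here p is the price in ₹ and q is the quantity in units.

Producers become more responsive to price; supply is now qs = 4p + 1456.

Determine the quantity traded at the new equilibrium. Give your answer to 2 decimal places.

Solve the original market: 11964 - 2p = 2p + 1456, hence p = 2627 and q = 6710.
The new curves are qd = 11964 - 2p (demand) and qs = 4p + 1456 (supply).
Equate the new curves: 11964 - 2p = 4p + 1456, giving 10508 = 6p, p = 5254/3 ≈ 1751.3333, q = 25384/3 ≈ 8461.3333.

8461.33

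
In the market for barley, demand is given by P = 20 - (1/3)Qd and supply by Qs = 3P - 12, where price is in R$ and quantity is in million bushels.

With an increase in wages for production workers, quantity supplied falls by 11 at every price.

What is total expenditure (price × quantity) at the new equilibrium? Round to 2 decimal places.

255.92

Initially, 60 - 3P = 3P - 12, so 72 = 6P and P = 12, Q = 24.
After the shift, demand is Qd = 60 - 3P and supply is Qs = 3P - 23.
Equate the new curves: 60 - 3P = 3P - 23, giving 83 = 6P, P = 83/6 ≈ 13.8333, Q = 18.5.
New expenditure = 13.8333 × 18.5 = 255.92.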